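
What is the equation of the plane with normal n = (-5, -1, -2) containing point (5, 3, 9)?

The plane through P with normal n = (a, b, c) satisfies n·(r - P) = 0,
i.e. ax + by + cz = a·x₀ + b·y₀ + c·z₀.
d = (-5)·5 + (-1)·3 + (-2)·9
  = -25 - 3 - 18
  = -46
Equation: -5x - y - 2z = -46

-5x - y - 2z = -46


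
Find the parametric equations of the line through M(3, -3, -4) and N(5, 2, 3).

Direction vector d = N - M = (5 - 3, 2 + 3, 3 + 4) = (2, 5, 7)
Parametric form r = M + t·d:
x = 3 + 2t, y = -3 + 5t, z = -4 + 7t

x = 3 + 2t, y = -3 + 5t, z = -4 + 7t


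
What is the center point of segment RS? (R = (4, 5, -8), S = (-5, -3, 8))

M = ((x₁+x₂)/2, (y₁+y₂)/2, (z₁+z₂)/2)
  = ((4 - 5)/2, (5 - 3)/2, (-8 + 8)/2)
  = (-1/2, 2/2, 0/2)
  = (-0.5, 1, 0)

(-0.5, 1, 0)


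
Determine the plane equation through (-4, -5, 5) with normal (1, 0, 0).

The plane through P with normal n = (a, b, c) satisfies n·(r - P) = 0,
i.e. ax + by + cz = a·x₀ + b·y₀ + c·z₀.
d = 1·(-4) + 0·(-5) + 0·5
  = -4 + 0 + 0
  = -4
Equation: x = -4

x = -4


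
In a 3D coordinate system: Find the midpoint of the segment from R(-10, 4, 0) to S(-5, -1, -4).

M = ((x₁+x₂)/2, (y₁+y₂)/2, (z₁+z₂)/2)
  = ((-10 - 5)/2, (4 - 1)/2, (0 - 4)/2)
  = (-15/2, 3/2, -4/2)
  = (-7.5, 1.5, -2)

(-7.5, 1.5, -2)


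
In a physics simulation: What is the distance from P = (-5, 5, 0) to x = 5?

distance = |a·x₀ + b·y₀ + c·z₀ - d| / √(a² + b² + c²)
  = |1·(-5) + 0·5 + 0·0 - 5| / √(1² + 0² + 0²)
  = |-5 + 0 + 0 - 5| / √(1 + 0 + 0)
  = |-10| / √1
  = 10 / 1
  ≈ 10

10


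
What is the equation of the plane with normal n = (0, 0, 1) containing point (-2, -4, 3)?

The plane through P with normal n = (a, b, c) satisfies n·(r - P) = 0,
i.e. ax + by + cz = a·x₀ + b·y₀ + c·z₀.
d = 0·(-2) + 0·(-4) + 1·3
  = 0 + 0 + 3
  = 3
Equation: z = 3

z = 3


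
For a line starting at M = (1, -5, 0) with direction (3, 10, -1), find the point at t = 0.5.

P(t) = M + t·d
  = (1 + 3·0.5, -5 + 10·0.5, 0 + (-1)·0.5)
  = (1 + 1.5, -5 + 5, 0 - 0.5)
  = (2.5, 0, -0.5)

(2.5, 0, -0.5)


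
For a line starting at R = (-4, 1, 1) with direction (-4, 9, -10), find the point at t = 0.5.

P(t) = R + t·d
  = (-4 + (-4)·0.5, 1 + 9·0.5, 1 + (-10)·0.5)
  = (-4 - 2, 1 + 4.5, 1 - 5)
  = (-6, 5.5, -4)

(-6, 5.5, -4)


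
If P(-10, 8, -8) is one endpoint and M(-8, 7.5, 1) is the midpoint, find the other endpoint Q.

Q = 2M - P
  = (2·(-8) - (-10), 2·7.5 - 8, 2·1 - (-8))
  = (-16 + 10, 15 - 8, 2 + 8)
  = (-6, 7, 10)

(-6, 7, 10)


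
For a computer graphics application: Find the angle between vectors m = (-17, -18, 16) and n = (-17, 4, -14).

m·n = (-17)·(-17) + (-18)·4 + 16·(-14) = 289 - 72 - 224 = -7
|m| = √((-17)² + (-18)² + 16²) = √869 ≈ 29.48
|n| = √((-17)² + 4² + (-14)²) = √501 ≈ 22.38
cos θ = (m·n)/(|m||n|) = -7/(29.48·22.38) ≈ -0.01061
θ = arccos(-0.01061) ≈ 90.61°

90.61°


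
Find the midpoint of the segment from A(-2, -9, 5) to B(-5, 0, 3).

M = ((x₁+x₂)/2, (y₁+y₂)/2, (z₁+z₂)/2)
  = ((-2 - 5)/2, (-9 + 0)/2, (5 + 3)/2)
  = (-7/2, -9/2, 8/2)
  = (-3.5, -4.5, 4)

(-3.5, -4.5, 4)


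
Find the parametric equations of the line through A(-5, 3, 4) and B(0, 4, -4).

Direction vector d = B - A = (0 + 5, 4 - 3, -4 - 4) = (5, 1, -8)
Parametric form r = A + t·d:
x = -5 + 5t, y = 3 + t, z = 4 - 8t

x = -5 + 5t, y = 3 + t, z = 4 - 8t


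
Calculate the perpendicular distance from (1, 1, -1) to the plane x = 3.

distance = |a·x₀ + b·y₀ + c·z₀ - d| / √(a² + b² + c²)
  = |1·1 + 0·1 + 0·(-1) - 3| / √(1² + 0² + 0²)
  = |1 + 0 + 0 - 3| / √(1 + 0 + 0)
  = |-2| / √1
  = 2 / 1
  ≈ 2

2


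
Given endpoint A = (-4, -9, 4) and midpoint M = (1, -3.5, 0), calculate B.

B = 2M - A
  = (2·1 - (-4), 2·(-3.5) - (-9), 2·0 - 4)
  = (2 + 4, -7 + 9, 0 - 4)
  = (6, 2, -4)

(6, 2, -4)


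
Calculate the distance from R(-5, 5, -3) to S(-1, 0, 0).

d = √[(x₂-x₁)² + (y₂-y₁)² + (z₂-z₁)²]
  = √[4² + (-5)² + 3²]
  = √[16 + 25 + 9]
  = √50
  ≈ 7.071

7.071


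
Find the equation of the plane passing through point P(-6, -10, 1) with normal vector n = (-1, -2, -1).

The plane through P with normal n = (a, b, c) satisfies n·(r - P) = 0,
i.e. ax + by + cz = a·x₀ + b·y₀ + c·z₀.
d = (-1)·(-6) + (-2)·(-10) + (-1)·1
  = 6 + 20 - 1
  = 25
Equation: -x - 2y - z = 25

-x - 2y - z = 25


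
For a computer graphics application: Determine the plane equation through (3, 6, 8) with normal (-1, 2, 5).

The plane through P with normal n = (a, b, c) satisfies n·(r - P) = 0,
i.e. ax + by + cz = a·x₀ + b·y₀ + c·z₀.
d = (-1)·3 + 2·6 + 5·8
  = -3 + 12 + 40
  = 49
Equation: -x + 2y + 5z = 49

-x + 2y + 5z = 49


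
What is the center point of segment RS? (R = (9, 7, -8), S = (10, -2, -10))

M = ((x₁+x₂)/2, (y₁+y₂)/2, (z₁+z₂)/2)
  = ((9 + 10)/2, (7 - 2)/2, (-8 - 10)/2)
  = (19/2, 5/2, -18/2)
  = (9.5, 2.5, -9)

(9.5, 2.5, -9)


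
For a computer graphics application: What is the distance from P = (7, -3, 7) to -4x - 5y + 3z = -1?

distance = |a·x₀ + b·y₀ + c·z₀ - d| / √(a² + b² + c²)
  = |(-4)·7 + (-5)·(-3) + 3·7 - (-1)| / √((-4)² + (-5)² + 3²)
  = |-28 + 15 + 21 + 1| / √(16 + 25 + 9)
  = |9| / √50
  = 9 / 7.071
  ≈ 1.273

1.273


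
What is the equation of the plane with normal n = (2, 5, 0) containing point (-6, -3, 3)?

The plane through P with normal n = (a, b, c) satisfies n·(r - P) = 0,
i.e. ax + by + cz = a·x₀ + b·y₀ + c·z₀.
d = 2·(-6) + 5·(-3) + 0·3
  = -12 - 15 + 0
  = -27
Equation: 2x + 5y = -27

2x + 5y = -27


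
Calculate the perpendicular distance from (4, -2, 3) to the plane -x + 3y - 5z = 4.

distance = |a·x₀ + b·y₀ + c·z₀ - d| / √(a² + b² + c²)
  = |(-1)·4 + 3·(-2) + (-5)·3 - 4| / √((-1)² + 3² + (-5)²)
  = |-4 - 6 - 15 - 4| / √(1 + 9 + 25)
  = |-29| / √35
  = 29 / 5.916
  ≈ 4.902

4.902


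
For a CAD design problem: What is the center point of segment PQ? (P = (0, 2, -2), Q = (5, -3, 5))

M = ((x₁+x₂)/2, (y₁+y₂)/2, (z₁+z₂)/2)
  = ((0 + 5)/2, (2 - 3)/2, (-2 + 5)/2)
  = (5/2, -1/2, 3/2)
  = (2.5, -0.5, 1.5)

(2.5, -0.5, 1.5)


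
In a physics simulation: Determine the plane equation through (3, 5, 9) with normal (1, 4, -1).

The plane through P with normal n = (a, b, c) satisfies n·(r - P) = 0,
i.e. ax + by + cz = a·x₀ + b·y₀ + c·z₀.
d = 1·3 + 4·5 + (-1)·9
  = 3 + 20 - 9
  = 14
Equation: x + 4y - z = 14

x + 4y - z = 14


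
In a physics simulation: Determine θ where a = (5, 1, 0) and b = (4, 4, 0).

a·b = 5·4 + 1·4 + 0·0 = 20 + 4 + 0 = 24
|a| = √(5² + 1² + 0²) = √26 ≈ 5.099
|b| = √(4² + 4² + 0²) = √32 ≈ 5.657
cos θ = (a·b)/(|a||b|) = 24/(5.099·5.657) ≈ 0.8321
θ = arccos(0.8321) ≈ 33.69°

33.69°


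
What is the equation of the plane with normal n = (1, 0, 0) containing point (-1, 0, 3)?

The plane through P with normal n = (a, b, c) satisfies n·(r - P) = 0,
i.e. ax + by + cz = a·x₀ + b·y₀ + c·z₀.
d = 1·(-1) + 0·0 + 0·3
  = -1 + 0 + 0
  = -1
Equation: x = -1

x = -1


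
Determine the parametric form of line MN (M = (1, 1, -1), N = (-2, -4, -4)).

Direction vector d = N - M = (-2 - 1, -4 - 1, -4 + 1) = (-3, -5, -3)
Parametric form r = M + t·d:
x = 1 - 3t, y = 1 - 5t, z = -1 - 3t

x = 1 - 3t, y = 1 - 5t, z = -1 - 3t


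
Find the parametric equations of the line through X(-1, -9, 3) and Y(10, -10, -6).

Direction vector d = Y - X = (10 + 1, -10 + 9, -6 - 3) = (11, -1, -9)
Parametric form r = X + t·d:
x = -1 + 11t, y = -9 - t, z = 3 - 9t

x = -1 + 11t, y = -9 - t, z = 3 - 9t


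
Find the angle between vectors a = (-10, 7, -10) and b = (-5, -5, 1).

a·b = (-10)·(-5) + 7·(-5) + (-10)·1 = 50 - 35 - 10 = 5
|a| = √((-10)² + 7² + (-10)²) = √249 ≈ 15.78
|b| = √((-5)² + (-5)² + 1²) = √51 ≈ 7.141
cos θ = (a·b)/(|a||b|) = 5/(15.78·7.141) ≈ 0.04437
θ = arccos(0.04437) ≈ 87.46°

87.46°


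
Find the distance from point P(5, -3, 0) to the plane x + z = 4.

distance = |a·x₀ + b·y₀ + c·z₀ - d| / √(a² + b² + c²)
  = |1·5 + 0·(-3) + 1·0 - 4| / √(1² + 0² + 1²)
  = |5 + 0 + 0 - 4| / √(1 + 0 + 1)
  = |1| / √2
  = 1 / 1.414
  ≈ 0.7071

0.7071


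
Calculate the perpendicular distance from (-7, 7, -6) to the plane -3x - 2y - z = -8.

distance = |a·x₀ + b·y₀ + c·z₀ - d| / √(a² + b² + c²)
  = |(-3)·(-7) + (-2)·7 + (-1)·(-6) - (-8)| / √((-3)² + (-2)² + (-1)²)
  = |21 - 14 + 6 + 8| / √(9 + 4 + 1)
  = |21| / √14
  = 21 / 3.742
  ≈ 5.612

5.612


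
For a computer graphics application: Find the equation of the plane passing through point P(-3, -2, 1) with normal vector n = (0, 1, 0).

The plane through P with normal n = (a, b, c) satisfies n·(r - P) = 0,
i.e. ax + by + cz = a·x₀ + b·y₀ + c·z₀.
d = 0·(-3) + 1·(-2) + 0·1
  = 0 - 2 + 0
  = -2
Equation: y = -2

y = -2


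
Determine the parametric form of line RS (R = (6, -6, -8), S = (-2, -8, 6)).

Direction vector d = S - R = (-2 - 6, -8 + 6, 6 + 8) = (-8, -2, 14)
Parametric form r = R + t·d:
x = 6 - 8t, y = -6 - 2t, z = -8 + 14t

x = 6 - 8t, y = -6 - 2t, z = -8 + 14t


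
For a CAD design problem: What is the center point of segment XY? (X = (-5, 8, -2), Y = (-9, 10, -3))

M = ((x₁+x₂)/2, (y₁+y₂)/2, (z₁+z₂)/2)
  = ((-5 - 9)/2, (8 + 10)/2, (-2 - 3)/2)
  = (-14/2, 18/2, -5/2)
  = (-7, 9, -2.5)

(-7, 9, -2.5)


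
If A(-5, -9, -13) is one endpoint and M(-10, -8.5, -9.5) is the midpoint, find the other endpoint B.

B = 2M - A
  = (2·(-10) - (-5), 2·(-8.5) - (-9), 2·(-9.5) - (-13))
  = (-20 + 5, -17 + 9, -19 + 13)
  = (-15, -8, -6)

(-15, -8, -6)


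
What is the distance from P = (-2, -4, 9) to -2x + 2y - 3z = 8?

distance = |a·x₀ + b·y₀ + c·z₀ - d| / √(a² + b² + c²)
  = |(-2)·(-2) + 2·(-4) + (-3)·9 - 8| / √((-2)² + 2² + (-3)²)
  = |4 - 8 - 27 - 8| / √(4 + 4 + 9)
  = |-39| / √17
  = 39 / 4.123
  ≈ 9.459

9.459


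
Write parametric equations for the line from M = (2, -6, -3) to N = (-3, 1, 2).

Direction vector d = N - M = (-3 - 2, 1 + 6, 2 + 3) = (-5, 7, 5)
Parametric form r = M + t·d:
x = 2 - 5t, y = -6 + 7t, z = -3 + 5t

x = 2 - 5t, y = -6 + 7t, z = -3 + 5t


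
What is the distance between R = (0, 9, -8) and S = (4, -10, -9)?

d = √[(x₂-x₁)² + (y₂-y₁)² + (z₂-z₁)²]
  = √[4² + (-19)² + (-1)²]
  = √[16 + 361 + 1]
  = √378
  ≈ 19.44

19.44


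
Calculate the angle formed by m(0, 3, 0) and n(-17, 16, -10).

m·n = 0·(-17) + 3·16 + 0·(-10) = 0 + 48 + 0 = 48
|m| = √(0² + 3² + 0²) = √9 ≈ 3
|n| = √((-17)² + 16² + (-10)²) = √645 ≈ 25.4
cos θ = (m·n)/(|m||n|) = 48/(3·25.4) ≈ 0.63
θ = arccos(0.63) ≈ 50.95°

50.95°


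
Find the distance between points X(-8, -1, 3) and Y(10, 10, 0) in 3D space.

d = √[(x₂-x₁)² + (y₂-y₁)² + (z₂-z₁)²]
  = √[18² + 11² + (-3)²]
  = √[324 + 121 + 9]
  = √454
  ≈ 21.31

21.31


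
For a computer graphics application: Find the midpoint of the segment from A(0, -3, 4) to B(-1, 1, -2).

M = ((x₁+x₂)/2, (y₁+y₂)/2, (z₁+z₂)/2)
  = ((0 - 1)/2, (-3 + 1)/2, (4 - 2)/2)
  = (-1/2, -2/2, 2/2)
  = (-0.5, -1, 1)

(-0.5, -1, 1)


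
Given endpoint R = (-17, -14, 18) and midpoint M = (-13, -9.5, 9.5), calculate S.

S = 2M - R
  = (2·(-13) - (-17), 2·(-9.5) - (-14), 2·9.5 - 18)
  = (-26 + 17, -19 + 14, 19 - 18)
  = (-9, -5, 1)

(-9, -5, 1)


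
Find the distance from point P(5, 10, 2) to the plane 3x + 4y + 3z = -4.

distance = |a·x₀ + b·y₀ + c·z₀ - d| / √(a² + b² + c²)
  = |3·5 + 4·10 + 3·2 - (-4)| / √(3² + 4² + 3²)
  = |15 + 40 + 6 + 4| / √(9 + 16 + 9)
  = |65| / √34
  = 65 / 5.831
  ≈ 11.15

11.15


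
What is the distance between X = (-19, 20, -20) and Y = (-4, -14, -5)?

d = √[(x₂-x₁)² + (y₂-y₁)² + (z₂-z₁)²]
  = √[15² + (-34)² + 15²]
  = √[225 + 1156 + 225]
  = √1606
  ≈ 40.07

40.07


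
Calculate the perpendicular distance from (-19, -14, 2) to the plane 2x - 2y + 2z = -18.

distance = |a·x₀ + b·y₀ + c·z₀ - d| / √(a² + b² + c²)
  = |2·(-19) + (-2)·(-14) + 2·2 - (-18)| / √(2² + (-2)² + 2²)
  = |-38 + 28 + 4 + 18| / √(4 + 4 + 4)
  = |12| / √12
  = 12 / 3.464
  ≈ 3.464

3.464


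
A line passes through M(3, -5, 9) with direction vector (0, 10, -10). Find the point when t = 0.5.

P(t) = M + t·d
  = (3 + 0·0.5, -5 + 10·0.5, 9 + (-10)·0.5)
  = (3 + 0, -5 + 5, 9 - 5)
  = (3, 0, 4)

(3, 0, 4)


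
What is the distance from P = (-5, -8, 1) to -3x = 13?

distance = |a·x₀ + b·y₀ + c·z₀ - d| / √(a² + b² + c²)
  = |(-3)·(-5) + 0·(-8) + 0·1 - 13| / √((-3)² + 0² + 0²)
  = |15 + 0 + 0 - 13| / √(9 + 0 + 0)
  = |2| / √9
  = 2 / 3
  ≈ 0.6667

0.6667


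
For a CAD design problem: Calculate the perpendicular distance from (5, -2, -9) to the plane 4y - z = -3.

distance = |a·x₀ + b·y₀ + c·z₀ - d| / √(a² + b² + c²)
  = |0·5 + 4·(-2) + (-1)·(-9) - (-3)| / √(0² + 4² + (-1)²)
  = |0 - 8 + 9 + 3| / √(0 + 16 + 1)
  = |4| / √17
  = 4 / 4.123
  ≈ 0.9701

0.9701


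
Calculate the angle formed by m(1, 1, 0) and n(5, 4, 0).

m·n = 1·5 + 1·4 + 0·0 = 5 + 4 + 0 = 9
|m| = √(1² + 1² + 0²) = √2 ≈ 1.414
|n| = √(5² + 4² + 0²) = √41 ≈ 6.403
cos θ = (m·n)/(|m||n|) = 9/(1.414·6.403) ≈ 0.9939
θ = arccos(0.9939) ≈ 6.34°

6.34°


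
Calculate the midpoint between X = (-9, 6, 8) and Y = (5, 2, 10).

M = ((x₁+x₂)/2, (y₁+y₂)/2, (z₁+z₂)/2)
  = ((-9 + 5)/2, (6 + 2)/2, (8 + 10)/2)
  = (-4/2, 8/2, 18/2)
  = (-2, 4, 9)

(-2, 4, 9)


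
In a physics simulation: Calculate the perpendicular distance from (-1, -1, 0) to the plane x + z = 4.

distance = |a·x₀ + b·y₀ + c·z₀ - d| / √(a² + b² + c²)
  = |1·(-1) + 0·(-1) + 1·0 - 4| / √(1² + 0² + 1²)
  = |-1 + 0 + 0 - 4| / √(1 + 0 + 1)
  = |-5| / √2
  = 5 / 1.414
  ≈ 3.536

3.536


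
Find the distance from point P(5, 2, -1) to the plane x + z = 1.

distance = |a·x₀ + b·y₀ + c·z₀ - d| / √(a² + b² + c²)
  = |1·5 + 0·2 + 1·(-1) - 1| / √(1² + 0² + 1²)
  = |5 + 0 - 1 - 1| / √(1 + 0 + 1)
  = |3| / √2
  = 3 / 1.414
  ≈ 2.121

2.121


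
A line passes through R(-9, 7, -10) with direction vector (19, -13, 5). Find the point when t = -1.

P(t) = R + t·d
  = (-9 + 19·(-1), 7 + (-13)·(-1), -10 + 5·(-1))
  = (-9 - 19, 7 + 13, -10 - 5)
  = (-28, 20, -15)

(-28, 20, -15)


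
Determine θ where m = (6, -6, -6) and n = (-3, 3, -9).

m·n = 6·(-3) + (-6)·3 + (-6)·(-9) = -18 - 18 + 54 = 18
|m| = √(6² + (-6)² + (-6)²) = √108 ≈ 10.39
|n| = √((-3)² + 3² + (-9)²) = √99 ≈ 9.95
cos θ = (m·n)/(|m||n|) = 18/(10.39·9.95) ≈ 0.1741
θ = arccos(0.1741) ≈ 79.98°

79.98°


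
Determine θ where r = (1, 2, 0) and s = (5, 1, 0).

r·s = 1·5 + 2·1 + 0·0 = 5 + 2 + 0 = 7
|r| = √(1² + 2² + 0²) = √5 ≈ 2.236
|s| = √(5² + 1² + 0²) = √26 ≈ 5.099
cos θ = (r·s)/(|r||s|) = 7/(2.236·5.099) ≈ 0.6139
θ = arccos(0.6139) ≈ 52.13°

52.13°


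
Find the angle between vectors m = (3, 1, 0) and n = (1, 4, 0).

m·n = 3·1 + 1·4 + 0·0 = 3 + 4 + 0 = 7
|m| = √(3² + 1² + 0²) = √10 ≈ 3.162
|n| = √(1² + 4² + 0²) = √17 ≈ 4.123
cos θ = (m·n)/(|m||n|) = 7/(3.162·4.123) ≈ 0.5369
θ = arccos(0.5369) ≈ 57.53°

57.53°


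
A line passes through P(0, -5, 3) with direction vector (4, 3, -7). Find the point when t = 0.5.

P(t) = P + t·d
  = (0 + 4·0.5, -5 + 3·0.5, 3 + (-7)·0.5)
  = (0 + 2, -5 + 1.5, 3 - 3.5)
  = (2, -3.5, -0.5)

(2, -3.5, -0.5)


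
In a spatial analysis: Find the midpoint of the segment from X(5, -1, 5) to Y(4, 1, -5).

M = ((x₁+x₂)/2, (y₁+y₂)/2, (z₁+z₂)/2)
  = ((5 + 4)/2, (-1 + 1)/2, (5 - 5)/2)
  = (9/2, 0/2, 0/2)
  = (4.5, 0, 0)

(4.5, 0, 0)


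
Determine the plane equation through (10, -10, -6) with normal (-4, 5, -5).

The plane through P with normal n = (a, b, c) satisfies n·(r - P) = 0,
i.e. ax + by + cz = a·x₀ + b·y₀ + c·z₀.
d = (-4)·10 + 5·(-10) + (-5)·(-6)
  = -40 - 50 + 30
  = -60
Equation: -4x + 5y - 5z = -60

-4x + 5y - 5z = -60


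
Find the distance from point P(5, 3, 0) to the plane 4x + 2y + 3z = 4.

distance = |a·x₀ + b·y₀ + c·z₀ - d| / √(a² + b² + c²)
  = |4·5 + 2·3 + 3·0 - 4| / √(4² + 2² + 3²)
  = |20 + 6 + 0 - 4| / √(16 + 4 + 9)
  = |22| / √29
  = 22 / 5.385
  ≈ 4.085

4.085


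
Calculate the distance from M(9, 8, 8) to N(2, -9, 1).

d = √[(x₂-x₁)² + (y₂-y₁)² + (z₂-z₁)²]
  = √[(-7)² + (-17)² + (-7)²]
  = √[49 + 289 + 49]
  = √387
  ≈ 19.67

19.67


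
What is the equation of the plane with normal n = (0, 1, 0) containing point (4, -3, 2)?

The plane through P with normal n = (a, b, c) satisfies n·(r - P) = 0,
i.e. ax + by + cz = a·x₀ + b·y₀ + c·z₀.
d = 0·4 + 1·(-3) + 0·2
  = 0 - 3 + 0
  = -3
Equation: y = -3

y = -3


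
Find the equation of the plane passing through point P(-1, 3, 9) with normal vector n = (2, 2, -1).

The plane through P with normal n = (a, b, c) satisfies n·(r - P) = 0,
i.e. ax + by + cz = a·x₀ + b·y₀ + c·z₀.
d = 2·(-1) + 2·3 + (-1)·9
  = -2 + 6 - 9
  = -5
Equation: 2x + 2y - z = -5

2x + 2y - z = -5


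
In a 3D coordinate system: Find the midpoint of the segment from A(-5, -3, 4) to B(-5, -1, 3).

M = ((x₁+x₂)/2, (y₁+y₂)/2, (z₁+z₂)/2)
  = ((-5 - 5)/2, (-3 - 1)/2, (4 + 3)/2)
  = (-10/2, -4/2, 7/2)
  = (-5, -2, 3.5)

(-5, -2, 3.5)


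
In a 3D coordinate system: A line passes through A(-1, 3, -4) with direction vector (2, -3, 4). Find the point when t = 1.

P(t) = A + t·d
  = (-1 + 2·1, 3 + (-3)·1, -4 + 4·1)
  = (-1 + 2, 3 - 3, -4 + 4)
  = (1, 0, 0)

(1, 0, 0)


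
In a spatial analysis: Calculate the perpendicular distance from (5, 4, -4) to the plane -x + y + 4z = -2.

distance = |a·x₀ + b·y₀ + c·z₀ - d| / √(a² + b² + c²)
  = |(-1)·5 + 1·4 + 4·(-4) - (-2)| / √((-1)² + 1² + 4²)
  = |-5 + 4 - 16 + 2| / √(1 + 1 + 16)
  = |-15| / √18
  = 15 / 4.243
  ≈ 3.536

3.536


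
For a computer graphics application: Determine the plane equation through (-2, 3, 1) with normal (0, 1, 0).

The plane through P with normal n = (a, b, c) satisfies n·(r - P) = 0,
i.e. ax + by + cz = a·x₀ + b·y₀ + c·z₀.
d = 0·(-2) + 1·3 + 0·1
  = 0 + 3 + 0
  = 3
Equation: y = 3

y = 3


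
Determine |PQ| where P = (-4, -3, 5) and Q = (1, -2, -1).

d = √[(x₂-x₁)² + (y₂-y₁)² + (z₂-z₁)²]
  = √[5² + 1² + (-6)²]
  = √[25 + 1 + 36]
  = √62
  ≈ 7.874

7.874


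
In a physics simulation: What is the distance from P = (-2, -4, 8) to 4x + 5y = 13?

distance = |a·x₀ + b·y₀ + c·z₀ - d| / √(a² + b² + c²)
  = |4·(-2) + 5·(-4) + 0·8 - 13| / √(4² + 5² + 0²)
  = |-8 - 20 + 0 - 13| / √(16 + 25 + 0)
  = |-41| / √41
  = 41 / 6.403
  ≈ 6.403

6.403


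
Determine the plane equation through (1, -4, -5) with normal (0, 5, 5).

The plane through P with normal n = (a, b, c) satisfies n·(r - P) = 0,
i.e. ax + by + cz = a·x₀ + b·y₀ + c·z₀.
d = 0·1 + 5·(-4) + 5·(-5)
  = 0 - 20 - 25
  = -45
Equation: 5y + 5z = -45

5y + 5z = -45


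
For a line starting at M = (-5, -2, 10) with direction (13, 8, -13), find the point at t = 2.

P(t) = M + t·d
  = (-5 + 13·2, -2 + 8·2, 10 + (-13)·2)
  = (-5 + 26, -2 + 16, 10 - 26)
  = (21, 14, -16)

(21, 14, -16)


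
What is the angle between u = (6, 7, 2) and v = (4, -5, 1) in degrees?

u·v = 6·4 + 7·(-5) + 2·1 = 24 - 35 + 2 = -9
|u| = √(6² + 7² + 2²) = √89 ≈ 9.434
|v| = √(4² + (-5)² + 1²) = √42 ≈ 6.481
cos θ = (u·v)/(|u||v|) = -9/(9.434·6.481) ≈ -0.1472
θ = arccos(-0.1472) ≈ 98.46°

98.46°


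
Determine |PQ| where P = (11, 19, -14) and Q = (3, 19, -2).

d = √[(x₂-x₁)² + (y₂-y₁)² + (z₂-z₁)²]
  = √[(-8)² + 0² + 12²]
  = √[64 + 0 + 144]
  = √208
  ≈ 14.42

14.42


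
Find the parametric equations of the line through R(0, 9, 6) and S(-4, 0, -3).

Direction vector d = S - R = (-4 + 0, 0 - 9, -3 - 6) = (-4, -9, -9)
Parametric form r = R + t·d:
x = 0 - 4t, y = 9 - 9t, z = 6 - 9t

x = 0 - 4t, y = 9 - 9t, z = 6 - 9t


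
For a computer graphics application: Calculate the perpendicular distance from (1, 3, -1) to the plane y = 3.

distance = |a·x₀ + b·y₀ + c·z₀ - d| / √(a² + b² + c²)
  = |0·1 + 1·3 + 0·(-1) - 3| / √(0² + 1² + 0²)
  = |0 + 3 + 0 - 3| / √(0 + 1 + 0)
  = |0| / √1
  = 0 / 1
  ≈ 0

0


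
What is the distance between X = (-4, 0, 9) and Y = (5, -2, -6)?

d = √[(x₂-x₁)² + (y₂-y₁)² + (z₂-z₁)²]
  = √[9² + (-2)² + (-15)²]
  = √[81 + 4 + 225]
  = √310
  ≈ 17.61

17.61


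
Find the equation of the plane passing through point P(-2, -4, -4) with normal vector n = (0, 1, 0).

The plane through P with normal n = (a, b, c) satisfies n·(r - P) = 0,
i.e. ax + by + cz = a·x₀ + b·y₀ + c·z₀.
d = 0·(-2) + 1·(-4) + 0·(-4)
  = 0 - 4 + 0
  = -4
Equation: y = -4

y = -4


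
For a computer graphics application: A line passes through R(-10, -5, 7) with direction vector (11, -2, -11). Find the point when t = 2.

P(t) = R + t·d
  = (-10 + 11·2, -5 + (-2)·2, 7 + (-11)·2)
  = (-10 + 22, -5 - 4, 7 - 22)
  = (12, -9, -15)

(12, -9, -15)


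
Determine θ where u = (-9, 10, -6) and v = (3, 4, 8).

u·v = (-9)·3 + 10·4 + (-6)·8 = -27 + 40 - 48 = -35
|u| = √((-9)² + 10² + (-6)²) = √217 ≈ 14.73
|v| = √(3² + 4² + 8²) = √89 ≈ 9.434
cos θ = (u·v)/(|u||v|) = -35/(14.73·9.434) ≈ -0.2519
θ = arccos(-0.2519) ≈ 104.6°

104.6°


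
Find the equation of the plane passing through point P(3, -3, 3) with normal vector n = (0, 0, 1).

The plane through P with normal n = (a, b, c) satisfies n·(r - P) = 0,
i.e. ax + by + cz = a·x₀ + b·y₀ + c·z₀.
d = 0·3 + 0·(-3) + 1·3
  = 0 + 0 + 3
  = 3
Equation: z = 3

z = 3


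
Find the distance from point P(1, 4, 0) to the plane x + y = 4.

distance = |a·x₀ + b·y₀ + c·z₀ - d| / √(a² + b² + c²)
  = |1·1 + 1·4 + 0·0 - 4| / √(1² + 1² + 0²)
  = |1 + 4 + 0 - 4| / √(1 + 1 + 0)
  = |1| / √2
  = 1 / 1.414
  ≈ 0.7071

0.7071


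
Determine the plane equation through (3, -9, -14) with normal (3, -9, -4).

The plane through P with normal n = (a, b, c) satisfies n·(r - P) = 0,
i.e. ax + by + cz = a·x₀ + b·y₀ + c·z₀.
d = 3·3 + (-9)·(-9) + (-4)·(-14)
  = 9 + 81 + 56
  = 146
Equation: 3x - 9y - 4z = 146

3x - 9y - 4z = 146


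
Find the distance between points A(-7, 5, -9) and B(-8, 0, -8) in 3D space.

d = √[(x₂-x₁)² + (y₂-y₁)² + (z₂-z₁)²]
  = √[(-1)² + (-5)² + 1²]
  = √[1 + 25 + 1]
  = √27
  ≈ 5.196

5.196


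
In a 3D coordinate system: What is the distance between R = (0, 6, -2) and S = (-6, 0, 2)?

d = √[(x₂-x₁)² + (y₂-y₁)² + (z₂-z₁)²]
  = √[(-6)² + (-6)² + 4²]
  = √[36 + 36 + 16]
  = √88
  ≈ 9.381

9.381


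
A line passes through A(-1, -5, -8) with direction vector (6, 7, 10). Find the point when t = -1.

P(t) = A + t·d
  = (-1 + 6·(-1), -5 + 7·(-1), -8 + 10·(-1))
  = (-1 - 6, -5 - 7, -8 - 10)
  = (-7, -12, -18)

(-7, -12, -18)


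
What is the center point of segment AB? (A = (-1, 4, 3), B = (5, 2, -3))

M = ((x₁+x₂)/2, (y₁+y₂)/2, (z₁+z₂)/2)
  = ((-1 + 5)/2, (4 + 2)/2, (3 - 3)/2)
  = (4/2, 6/2, 0/2)
  = (2, 3, 0)

(2, 3, 0)


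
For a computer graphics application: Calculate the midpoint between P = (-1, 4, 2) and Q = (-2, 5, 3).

M = ((x₁+x₂)/2, (y₁+y₂)/2, (z₁+z₂)/2)
  = ((-1 - 2)/2, (4 + 5)/2, (2 + 3)/2)
  = (-3/2, 9/2, 5/2)
  = (-1.5, 4.5, 2.5)

(-1.5, 4.5, 2.5)


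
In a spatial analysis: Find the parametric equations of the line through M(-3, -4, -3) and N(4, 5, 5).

Direction vector d = N - M = (4 + 3, 5 + 4, 5 + 3) = (7, 9, 8)
Parametric form r = M + t·d:
x = -3 + 7t, y = -4 + 9t, z = -3 + 8t

x = -3 + 7t, y = -4 + 9t, z = -3 + 8t


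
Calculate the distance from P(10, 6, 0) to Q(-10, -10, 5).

d = √[(x₂-x₁)² + (y₂-y₁)² + (z₂-z₁)²]
  = √[(-20)² + (-16)² + 5²]
  = √[400 + 256 + 25]
  = √681
  ≈ 26.1

26.1


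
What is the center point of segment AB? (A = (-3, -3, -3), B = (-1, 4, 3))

M = ((x₁+x₂)/2, (y₁+y₂)/2, (z₁+z₂)/2)
  = ((-3 - 1)/2, (-3 + 4)/2, (-3 + 3)/2)
  = (-4/2, 1/2, 0/2)
  = (-2, 0.5, 0)

(-2, 0.5, 0)


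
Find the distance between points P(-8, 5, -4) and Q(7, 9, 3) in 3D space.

d = √[(x₂-x₁)² + (y₂-y₁)² + (z₂-z₁)²]
  = √[15² + 4² + 7²]
  = √[225 + 16 + 49]
  = √290
  ≈ 17.03

17.03


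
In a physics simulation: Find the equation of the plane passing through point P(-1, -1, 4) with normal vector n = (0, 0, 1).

The plane through P with normal n = (a, b, c) satisfies n·(r - P) = 0,
i.e. ax + by + cz = a·x₀ + b·y₀ + c·z₀.
d = 0·(-1) + 0·(-1) + 1·4
  = 0 + 0 + 4
  = 4
Equation: z = 4

z = 4


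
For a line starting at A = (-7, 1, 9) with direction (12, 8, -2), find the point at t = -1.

P(t) = A + t·d
  = (-7 + 12·(-1), 1 + 8·(-1), 9 + (-2)·(-1))
  = (-7 - 12, 1 - 8, 9 + 2)
  = (-19, -7, 11)

(-19, -7, 11)


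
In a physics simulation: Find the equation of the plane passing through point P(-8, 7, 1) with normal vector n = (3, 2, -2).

The plane through P with normal n = (a, b, c) satisfies n·(r - P) = 0,
i.e. ax + by + cz = a·x₀ + b·y₀ + c·z₀.
d = 3·(-8) + 2·7 + (-2)·1
  = -24 + 14 - 2
  = -12
Equation: 3x + 2y - 2z = -12

3x + 2y - 2z = -12


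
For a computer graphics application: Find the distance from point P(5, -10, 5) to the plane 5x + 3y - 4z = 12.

distance = |a·x₀ + b·y₀ + c·z₀ - d| / √(a² + b² + c²)
  = |5·5 + 3·(-10) + (-4)·5 - 12| / √(5² + 3² + (-4)²)
  = |25 - 30 - 20 - 12| / √(25 + 9 + 16)
  = |-37| / √50
  = 37 / 7.071
  ≈ 5.233

5.233


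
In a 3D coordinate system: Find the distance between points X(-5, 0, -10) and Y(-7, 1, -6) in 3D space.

d = √[(x₂-x₁)² + (y₂-y₁)² + (z₂-z₁)²]
  = √[(-2)² + 1² + 4²]
  = √[4 + 1 + 16]
  = √21
  ≈ 4.583

4.583


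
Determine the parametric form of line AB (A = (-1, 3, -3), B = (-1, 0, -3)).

Direction vector d = B - A = (-1 + 1, 0 - 3, -3 + 3) = (0, -3, 0)
Parametric form r = A + t·d:
x = -1, y = 3 - 3t, z = -3

x = -1, y = 3 - 3t, z = -3


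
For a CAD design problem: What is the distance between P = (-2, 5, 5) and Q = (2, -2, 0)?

d = √[(x₂-x₁)² + (y₂-y₁)² + (z₂-z₁)²]
  = √[4² + (-7)² + (-5)²]
  = √[16 + 49 + 25]
  = √90
  ≈ 9.487

9.487


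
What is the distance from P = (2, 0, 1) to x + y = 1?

distance = |a·x₀ + b·y₀ + c·z₀ - d| / √(a² + b² + c²)
  = |1·2 + 1·0 + 0·1 - 1| / √(1² + 1² + 0²)
  = |2 + 0 + 0 - 1| / √(1 + 1 + 0)
  = |1| / √2
  = 1 / 1.414
  ≈ 0.7071

0.7071


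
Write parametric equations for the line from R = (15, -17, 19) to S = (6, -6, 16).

Direction vector d = S - R = (6 - 15, -6 + 17, 16 - 19) = (-9, 11, -3)
Parametric form r = R + t·d:
x = 15 - 9t, y = -17 + 11t, z = 19 - 3t

x = 15 - 9t, y = -17 + 11t, z = 19 - 3t


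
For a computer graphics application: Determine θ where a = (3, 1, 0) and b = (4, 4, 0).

a·b = 3·4 + 1·4 + 0·0 = 12 + 4 + 0 = 16
|a| = √(3² + 1² + 0²) = √10 ≈ 3.162
|b| = √(4² + 4² + 0²) = √32 ≈ 5.657
cos θ = (a·b)/(|a||b|) = 16/(3.162·5.657) ≈ 0.8944
θ = arccos(0.8944) ≈ 26.57°

26.57°


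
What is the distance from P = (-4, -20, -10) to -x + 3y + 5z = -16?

distance = |a·x₀ + b·y₀ + c·z₀ - d| / √(a² + b² + c²)
  = |(-1)·(-4) + 3·(-20) + 5·(-10) - (-16)| / √((-1)² + 3² + 5²)
  = |4 - 60 - 50 + 16| / √(1 + 9 + 25)
  = |-90| / √35
  = 90 / 5.916
  ≈ 15.21

15.21


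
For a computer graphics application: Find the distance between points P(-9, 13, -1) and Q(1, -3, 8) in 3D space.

d = √[(x₂-x₁)² + (y₂-y₁)² + (z₂-z₁)²]
  = √[10² + (-16)² + 9²]
  = √[100 + 256 + 81]
  = √437
  ≈ 20.9

20.9


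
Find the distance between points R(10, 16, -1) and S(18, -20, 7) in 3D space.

d = √[(x₂-x₁)² + (y₂-y₁)² + (z₂-z₁)²]
  = √[8² + (-36)² + 8²]
  = √[64 + 1296 + 64]
  = √1424
  ≈ 37.74

37.74


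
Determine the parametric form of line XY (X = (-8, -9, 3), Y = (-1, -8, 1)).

Direction vector d = Y - X = (-1 + 8, -8 + 9, 1 - 3) = (7, 1, -2)
Parametric form r = X + t·d:
x = -8 + 7t, y = -9 + t, z = 3 - 2t

x = -8 + 7t, y = -9 + t, z = 3 - 2t


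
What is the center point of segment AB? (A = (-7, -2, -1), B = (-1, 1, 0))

M = ((x₁+x₂)/2, (y₁+y₂)/2, (z₁+z₂)/2)
  = ((-7 - 1)/2, (-2 + 1)/2, (-1 + 0)/2)
  = (-8/2, -1/2, -1/2)
  = (-4, -0.5, -0.5)

(-4, -0.5, -0.5)


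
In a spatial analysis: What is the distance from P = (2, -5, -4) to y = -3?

distance = |a·x₀ + b·y₀ + c·z₀ - d| / √(a² + b² + c²)
  = |0·2 + 1·(-5) + 0·(-4) - (-3)| / √(0² + 1² + 0²)
  = |0 - 5 + 0 + 3| / √(0 + 1 + 0)
  = |-2| / √1
  = 2 / 1
  ≈ 2

2


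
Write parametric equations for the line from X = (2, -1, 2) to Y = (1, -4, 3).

Direction vector d = Y - X = (1 - 2, -4 + 1, 3 - 2) = (-1, -3, 1)
Parametric form r = X + t·d:
x = 2 - t, y = -1 - 3t, z = 2 + t

x = 2 - t, y = -1 - 3t, z = 2 + t


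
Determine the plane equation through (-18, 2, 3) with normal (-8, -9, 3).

The plane through P with normal n = (a, b, c) satisfies n·(r - P) = 0,
i.e. ax + by + cz = a·x₀ + b·y₀ + c·z₀.
d = (-8)·(-18) + (-9)·2 + 3·3
  = 144 - 18 + 9
  = 135
Equation: -8x - 9y + 3z = 135

-8x - 9y + 3z = 135


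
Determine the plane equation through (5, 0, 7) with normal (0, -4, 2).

The plane through P with normal n = (a, b, c) satisfies n·(r - P) = 0,
i.e. ax + by + cz = a·x₀ + b·y₀ + c·z₀.
d = 0·5 + (-4)·0 + 2·7
  = 0 + 0 + 14
  = 14
Equation: -4y + 2z = 14

-4y + 2z = 14


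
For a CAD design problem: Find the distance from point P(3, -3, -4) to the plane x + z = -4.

distance = |a·x₀ + b·y₀ + c·z₀ - d| / √(a² + b² + c²)
  = |1·3 + 0·(-3) + 1·(-4) - (-4)| / √(1² + 0² + 1²)
  = |3 + 0 - 4 + 4| / √(1 + 0 + 1)
  = |3| / √2
  = 3 / 1.414
  ≈ 2.121

2.121


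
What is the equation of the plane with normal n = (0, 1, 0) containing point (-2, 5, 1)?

The plane through P with normal n = (a, b, c) satisfies n·(r - P) = 0,
i.e. ax + by + cz = a·x₀ + b·y₀ + c·z₀.
d = 0·(-2) + 1·5 + 0·1
  = 0 + 5 + 0
  = 5
Equation: y = 5

y = 5


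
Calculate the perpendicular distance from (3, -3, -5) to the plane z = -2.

distance = |a·x₀ + b·y₀ + c·z₀ - d| / √(a² + b² + c²)
  = |0·3 + 0·(-3) + 1·(-5) - (-2)| / √(0² + 0² + 1²)
  = |0 + 0 - 5 + 2| / √(0 + 0 + 1)
  = |-3| / √1
  = 3 / 1
  ≈ 3

3


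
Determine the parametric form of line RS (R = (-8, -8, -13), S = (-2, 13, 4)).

Direction vector d = S - R = (-2 + 8, 13 + 8, 4 + 13) = (6, 21, 17)
Parametric form r = R + t·d:
x = -8 + 6t, y = -8 + 21t, z = -13 + 17t

x = -8 + 6t, y = -8 + 21t, z = -13 + 17t


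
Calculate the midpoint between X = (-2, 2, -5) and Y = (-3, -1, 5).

M = ((x₁+x₂)/2, (y₁+y₂)/2, (z₁+z₂)/2)
  = ((-2 - 3)/2, (2 - 1)/2, (-5 + 5)/2)
  = (-5/2, 1/2, 0/2)
  = (-2.5, 0.5, 0)

(-2.5, 0.5, 0)


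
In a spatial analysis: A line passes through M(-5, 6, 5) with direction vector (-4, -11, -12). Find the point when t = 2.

P(t) = M + t·d
  = (-5 + (-4)·2, 6 + (-11)·2, 5 + (-12)·2)
  = (-5 - 8, 6 - 22, 5 - 24)
  = (-13, -16, -19)

(-13, -16, -19)


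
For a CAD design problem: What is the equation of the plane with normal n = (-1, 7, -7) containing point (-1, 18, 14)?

The plane through P with normal n = (a, b, c) satisfies n·(r - P) = 0,
i.e. ax + by + cz = a·x₀ + b·y₀ + c·z₀.
d = (-1)·(-1) + 7·18 + (-7)·14
  = 1 + 126 - 98
  = 29
Equation: -x + 7y - 7z = 29

-x + 7y - 7z = 29


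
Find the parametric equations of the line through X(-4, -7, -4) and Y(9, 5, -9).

Direction vector d = Y - X = (9 + 4, 5 + 7, -9 + 4) = (13, 12, -5)
Parametric form r = X + t·d:
x = -4 + 13t, y = -7 + 12t, z = -4 - 5t

x = -4 + 13t, y = -7 + 12t, z = -4 - 5t


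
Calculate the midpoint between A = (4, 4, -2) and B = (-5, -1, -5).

M = ((x₁+x₂)/2, (y₁+y₂)/2, (z₁+z₂)/2)
  = ((4 - 5)/2, (4 - 1)/2, (-2 - 5)/2)
  = (-1/2, 3/2, -7/2)
  = (-0.5, 1.5, -3.5)

(-0.5, 1.5, -3.5)


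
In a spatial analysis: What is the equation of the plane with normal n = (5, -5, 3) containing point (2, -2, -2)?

The plane through P with normal n = (a, b, c) satisfies n·(r - P) = 0,
i.e. ax + by + cz = a·x₀ + b·y₀ + c·z₀.
d = 5·2 + (-5)·(-2) + 3·(-2)
  = 10 + 10 - 6
  = 14
Equation: 5x - 5y + 3z = 14

5x - 5y + 3z = 14


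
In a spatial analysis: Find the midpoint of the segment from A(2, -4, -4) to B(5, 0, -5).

M = ((x₁+x₂)/2, (y₁+y₂)/2, (z₁+z₂)/2)
  = ((2 + 5)/2, (-4 + 0)/2, (-4 - 5)/2)
  = (7/2, -4/2, -9/2)
  = (3.5, -2, -4.5)

(3.5, -2, -4.5)


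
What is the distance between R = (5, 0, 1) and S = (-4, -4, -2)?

d = √[(x₂-x₁)² + (y₂-y₁)² + (z₂-z₁)²]
  = √[(-9)² + (-4)² + (-3)²]
  = √[81 + 16 + 9]
  = √106
  ≈ 10.3

10.3


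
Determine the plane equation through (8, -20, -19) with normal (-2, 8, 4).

The plane through P with normal n = (a, b, c) satisfies n·(r - P) = 0,
i.e. ax + by + cz = a·x₀ + b·y₀ + c·z₀.
d = (-2)·8 + 8·(-20) + 4·(-19)
  = -16 - 160 - 76
  = -252
Equation: -2x + 8y + 4z = -252

-2x + 8y + 4z = -252


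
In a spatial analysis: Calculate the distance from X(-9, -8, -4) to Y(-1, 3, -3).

d = √[(x₂-x₁)² + (y₂-y₁)² + (z₂-z₁)²]
  = √[8² + 11² + 1²]
  = √[64 + 121 + 1]
  = √186
  ≈ 13.64

13.64


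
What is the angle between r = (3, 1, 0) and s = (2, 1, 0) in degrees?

r·s = 3·2 + 1·1 + 0·0 = 6 + 1 + 0 = 7
|r| = √(3² + 1² + 0²) = √10 ≈ 3.162
|s| = √(2² + 1² + 0²) = √5 ≈ 2.236
cos θ = (r·s)/(|r||s|) = 7/(3.162·2.236) ≈ 0.9899
θ = arccos(0.9899) ≈ 8.13°

8.13°


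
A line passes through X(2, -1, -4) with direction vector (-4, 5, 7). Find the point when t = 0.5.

P(t) = X + t·d
  = (2 + (-4)·0.5, -1 + 5·0.5, -4 + 7·0.5)
  = (2 - 2, -1 + 2.5, -4 + 3.5)
  = (0, 1.5, -0.5)

(0, 1.5, -0.5)


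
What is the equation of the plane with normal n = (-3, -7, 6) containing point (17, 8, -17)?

The plane through P with normal n = (a, b, c) satisfies n·(r - P) = 0,
i.e. ax + by + cz = a·x₀ + b·y₀ + c·z₀.
d = (-3)·17 + (-7)·8 + 6·(-17)
  = -51 - 56 - 102
  = -209
Equation: -3x - 7y + 6z = -209

-3x - 7y + 6z = -209


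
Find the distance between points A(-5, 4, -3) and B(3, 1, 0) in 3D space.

d = √[(x₂-x₁)² + (y₂-y₁)² + (z₂-z₁)²]
  = √[8² + (-3)² + 3²]
  = √[64 + 9 + 9]
  = √82
  ≈ 9.055

9.055


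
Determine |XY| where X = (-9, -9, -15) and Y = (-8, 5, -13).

d = √[(x₂-x₁)² + (y₂-y₁)² + (z₂-z₁)²]
  = √[1² + 14² + 2²]
  = √[1 + 196 + 4]
  = √201
  ≈ 14.18

14.18


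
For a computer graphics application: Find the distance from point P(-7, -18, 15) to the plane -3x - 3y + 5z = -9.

distance = |a·x₀ + b·y₀ + c·z₀ - d| / √(a² + b² + c²)
  = |(-3)·(-7) + (-3)·(-18) + 5·15 - (-9)| / √((-3)² + (-3)² + 5²)
  = |21 + 54 + 75 + 9| / √(9 + 9 + 25)
  = |159| / √43
  = 159 / 6.557
  ≈ 24.25

24.25


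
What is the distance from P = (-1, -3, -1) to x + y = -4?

distance = |a·x₀ + b·y₀ + c·z₀ - d| / √(a² + b² + c²)
  = |1·(-1) + 1·(-3) + 0·(-1) - (-4)| / √(1² + 1² + 0²)
  = |-1 - 3 + 0 + 4| / √(1 + 1 + 0)
  = |0| / √2
  = 0 / 1.414
  ≈ 0

0


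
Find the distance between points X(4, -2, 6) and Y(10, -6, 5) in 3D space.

d = √[(x₂-x₁)² + (y₂-y₁)² + (z₂-z₁)²]
  = √[6² + (-4)² + (-1)²]
  = √[36 + 16 + 1]
  = √53
  ≈ 7.28

7.28


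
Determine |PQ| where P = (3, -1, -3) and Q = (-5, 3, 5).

d = √[(x₂-x₁)² + (y₂-y₁)² + (z₂-z₁)²]
  = √[(-8)² + 4² + 8²]
  = √[64 + 16 + 64]
  = √144
  ≈ 12

12


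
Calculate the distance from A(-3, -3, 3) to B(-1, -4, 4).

d = √[(x₂-x₁)² + (y₂-y₁)² + (z₂-z₁)²]
  = √[2² + (-1)² + 1²]
  = √[4 + 1 + 1]
  = √6
  ≈ 2.449

2.449


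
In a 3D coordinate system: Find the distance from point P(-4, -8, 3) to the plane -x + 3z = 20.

distance = |a·x₀ + b·y₀ + c·z₀ - d| / √(a² + b² + c²)
  = |(-1)·(-4) + 0·(-8) + 3·3 - 20| / √((-1)² + 0² + 3²)
  = |4 + 0 + 9 - 20| / √(1 + 0 + 9)
  = |-7| / √10
  = 7 / 3.162
  ≈ 2.214

2.214


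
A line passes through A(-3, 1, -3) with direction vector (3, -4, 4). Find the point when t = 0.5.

P(t) = A + t·d
  = (-3 + 3·0.5, 1 + (-4)·0.5, -3 + 4·0.5)
  = (-3 + 1.5, 1 - 2, -3 + 2)
  = (-1.5, -1, -1)

(-1.5, -1, -1)


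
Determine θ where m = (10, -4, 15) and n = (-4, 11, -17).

m·n = 10·(-4) + (-4)·11 + 15·(-17) = -40 - 44 - 255 = -339
|m| = √(10² + (-4)² + 15²) = √341 ≈ 18.47
|n| = √((-4)² + 11² + (-17)²) = √426 ≈ 20.64
cos θ = (m·n)/(|m||n|) = -339/(18.47·20.64) ≈ -0.8894
θ = arccos(-0.8894) ≈ 152.8°

152.8°


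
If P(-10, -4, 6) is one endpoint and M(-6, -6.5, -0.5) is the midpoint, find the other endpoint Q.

Q = 2M - P
  = (2·(-6) - (-10), 2·(-6.5) - (-4), 2·(-0.5) - 6)
  = (-12 + 10, -13 + 4, -1 - 6)
  = (-2, -9, -7)

(-2, -9, -7)


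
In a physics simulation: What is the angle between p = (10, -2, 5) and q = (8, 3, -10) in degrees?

p·q = 10·8 + (-2)·3 + 5·(-10) = 80 - 6 - 50 = 24
|p| = √(10² + (-2)² + 5²) = √129 ≈ 11.36
|q| = √(8² + 3² + (-10)²) = √173 ≈ 13.15
cos θ = (p·q)/(|p||q|) = 24/(11.36·13.15) ≈ 0.1607
θ = arccos(0.1607) ≈ 80.76°

80.76°


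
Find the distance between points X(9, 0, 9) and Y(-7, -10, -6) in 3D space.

d = √[(x₂-x₁)² + (y₂-y₁)² + (z₂-z₁)²]
  = √[(-16)² + (-10)² + (-15)²]
  = √[256 + 100 + 225]
  = √581
  ≈ 24.1

24.1


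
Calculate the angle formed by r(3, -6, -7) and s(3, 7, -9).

r·s = 3·3 + (-6)·7 + (-7)·(-9) = 9 - 42 + 63 = 30
|r| = √(3² + (-6)² + (-7)²) = √94 ≈ 9.695
|s| = √(3² + 7² + (-9)²) = √139 ≈ 11.79
cos θ = (r·s)/(|r||s|) = 30/(9.695·11.79) ≈ 0.2625
θ = arccos(0.2625) ≈ 74.78°

74.78°


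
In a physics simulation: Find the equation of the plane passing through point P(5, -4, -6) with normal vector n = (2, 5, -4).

The plane through P with normal n = (a, b, c) satisfies n·(r - P) = 0,
i.e. ax + by + cz = a·x₀ + b·y₀ + c·z₀.
d = 2·5 + 5·(-4) + (-4)·(-6)
  = 10 - 20 + 24
  = 14
Equation: 2x + 5y - 4z = 14

2x + 5y - 4z = 14


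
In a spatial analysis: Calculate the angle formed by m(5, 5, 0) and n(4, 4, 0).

m·n = 5·4 + 5·4 + 0·0 = 20 + 20 + 0 = 40
|m| = √(5² + 5² + 0²) = √50 ≈ 7.071
|n| = √(4² + 4² + 0²) = √32 ≈ 5.657
cos θ = (m·n)/(|m||n|) = 40/(7.071·5.657) ≈ 1
θ = arccos(1) ≈ 0°

0°


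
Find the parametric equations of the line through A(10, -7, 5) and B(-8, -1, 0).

Direction vector d = B - A = (-8 - 10, -1 + 7, 0 - 5) = (-18, 6, -5)
Parametric form r = A + t·d:
x = 10 - 18t, y = -7 + 6t, z = 5 - 5t

x = 10 - 18t, y = -7 + 6t, z = 5 - 5t


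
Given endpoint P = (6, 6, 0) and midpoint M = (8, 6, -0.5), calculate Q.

Q = 2M - P
  = (2·8 - 6, 2·6 - 6, 2·(-0.5) - 0)
  = (16 - 6, 12 - 6, -1 + 0)
  = (10, 6, -1)

(10, 6, -1)
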